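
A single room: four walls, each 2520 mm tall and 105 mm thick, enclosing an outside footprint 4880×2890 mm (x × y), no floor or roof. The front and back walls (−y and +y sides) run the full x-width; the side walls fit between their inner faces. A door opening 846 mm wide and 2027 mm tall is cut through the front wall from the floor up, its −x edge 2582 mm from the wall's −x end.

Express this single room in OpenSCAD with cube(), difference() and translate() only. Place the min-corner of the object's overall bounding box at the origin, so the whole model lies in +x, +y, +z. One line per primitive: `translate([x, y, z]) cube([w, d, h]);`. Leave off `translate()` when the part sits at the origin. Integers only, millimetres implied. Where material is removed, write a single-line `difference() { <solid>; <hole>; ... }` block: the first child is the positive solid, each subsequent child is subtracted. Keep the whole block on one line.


difference() { cube([4880, 105, 2520]); translate([2582, 0, 0]) cube([846, 105, 2027]); }
translate([0, 2785, 0]) cube([4880, 105, 2520]);
translate([0, 105, 0]) cube([105, 2680, 2520]);
translate([4775, 105, 0]) cube([105, 2680, 2520]);


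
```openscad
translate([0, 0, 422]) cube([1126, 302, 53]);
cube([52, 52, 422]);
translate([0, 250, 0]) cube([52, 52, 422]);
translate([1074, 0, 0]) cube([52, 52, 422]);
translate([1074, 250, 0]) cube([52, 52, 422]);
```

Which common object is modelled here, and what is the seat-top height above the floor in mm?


A bench. The seat-top height is 475 mm.

A long slab on four corner posts — a bench. The slab sits at z = 422 with thickness 53, so the top is 422 + 53 = 475 mm.


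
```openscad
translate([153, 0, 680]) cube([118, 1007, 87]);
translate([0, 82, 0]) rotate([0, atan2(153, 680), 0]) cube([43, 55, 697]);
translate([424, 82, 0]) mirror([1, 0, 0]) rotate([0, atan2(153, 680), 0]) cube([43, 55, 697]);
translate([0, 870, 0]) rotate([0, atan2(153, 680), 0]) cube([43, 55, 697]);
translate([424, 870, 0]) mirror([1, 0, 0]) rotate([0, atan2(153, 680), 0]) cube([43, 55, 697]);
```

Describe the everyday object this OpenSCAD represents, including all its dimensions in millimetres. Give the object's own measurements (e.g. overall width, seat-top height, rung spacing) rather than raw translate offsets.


A sawhorse. A 118×1007×87 mm beam (x, y, z) sits on two A-frame leg pairs. Each pair is two raked legs of 43×55 mm section (55 mm along y) splaying symmetrically in x. Each leg rises 680 mm vertically over 153 mm of horizontal reach and is 697 mm long along its own axis. Every leg's outer bottom edge rests on the floor and its outer top edge meets a bottom edge of the beam — the left legs (tilting toward +x) meet the beam's −x bottom edge, the right legs (their mirror images, tilting toward −x) meet its +x bottom edge — so the leg tops tuck under the beam, the beam's underside is 680 mm above the floor, and the feet are 424 mm apart outside-to-outside with the beam centred between them. The two leg pairs are set in 82 mm from either end of the beam.


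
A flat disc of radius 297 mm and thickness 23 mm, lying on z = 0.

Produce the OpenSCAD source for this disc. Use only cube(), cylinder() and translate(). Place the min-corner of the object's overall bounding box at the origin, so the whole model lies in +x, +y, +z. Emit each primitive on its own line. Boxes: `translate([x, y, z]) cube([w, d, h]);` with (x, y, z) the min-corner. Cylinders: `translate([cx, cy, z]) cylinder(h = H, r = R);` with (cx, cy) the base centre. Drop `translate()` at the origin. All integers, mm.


translate([297, 297, 0]) cylinder(h = 23, r = 297);


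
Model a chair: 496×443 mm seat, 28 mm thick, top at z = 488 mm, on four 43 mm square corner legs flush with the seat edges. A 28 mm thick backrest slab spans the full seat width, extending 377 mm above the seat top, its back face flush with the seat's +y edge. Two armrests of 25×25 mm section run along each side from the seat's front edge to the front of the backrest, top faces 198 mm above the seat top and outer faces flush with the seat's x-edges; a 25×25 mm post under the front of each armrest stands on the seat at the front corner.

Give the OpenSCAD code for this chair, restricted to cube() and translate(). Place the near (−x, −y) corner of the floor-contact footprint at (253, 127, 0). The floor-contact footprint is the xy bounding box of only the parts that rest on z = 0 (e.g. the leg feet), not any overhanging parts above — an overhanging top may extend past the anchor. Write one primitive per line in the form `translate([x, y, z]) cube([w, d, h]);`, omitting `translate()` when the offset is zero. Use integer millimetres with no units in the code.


// leg_h = 488 - 28 = 460
// arm post h = 198 - 25 = 173
translate([253, 127, 460]) cube([496, 443, 28]);
translate([253, 127, 0]) cube([43, 43, 460]);
translate([706, 127, 0]) cube([43, 43, 460]);
translate([253, 527, 0]) cube([43, 43, 460]);
translate([706, 527, 0]) cube([43, 43, 460]);
translate([253, 542, 488]) cube([496, 28, 377]);
translate([253, 127, 661]) cube([25, 415, 25]);
translate([724, 127, 661]) cube([25, 415, 25]);
translate([253, 127, 488]) cube([25, 25, 173]);
translate([724, 127, 488]) cube([25, 25, 173]);


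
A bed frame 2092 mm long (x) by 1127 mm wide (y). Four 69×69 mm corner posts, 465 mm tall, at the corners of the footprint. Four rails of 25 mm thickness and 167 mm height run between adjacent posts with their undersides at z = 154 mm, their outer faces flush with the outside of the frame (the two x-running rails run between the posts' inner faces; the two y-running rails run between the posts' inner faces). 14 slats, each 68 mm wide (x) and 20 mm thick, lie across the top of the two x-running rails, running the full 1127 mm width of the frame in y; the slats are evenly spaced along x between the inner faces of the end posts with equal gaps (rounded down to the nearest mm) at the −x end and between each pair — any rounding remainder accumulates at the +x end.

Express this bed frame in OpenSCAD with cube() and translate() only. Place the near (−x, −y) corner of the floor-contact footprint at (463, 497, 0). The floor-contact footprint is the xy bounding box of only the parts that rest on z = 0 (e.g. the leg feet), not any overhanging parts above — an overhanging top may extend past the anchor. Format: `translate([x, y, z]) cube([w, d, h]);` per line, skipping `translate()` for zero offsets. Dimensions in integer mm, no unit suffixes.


translate([463, 497, 0]) cube([69, 69, 465]);
translate([463, 1555, 0]) cube([69, 69, 465]);
translate([2486, 497, 0]) cube([69, 69, 465]);
translate([2486, 1555, 0]) cube([69, 69, 465]);
translate([532, 497, 154]) cube([1954, 25, 167]);
translate([532, 1599, 154]) cube([1954, 25, 167]);
translate([463, 566, 154]) cube([25, 989, 167]);
translate([2530, 566, 154]) cube([25, 989, 167]);
translate([598, 497, 321]) cube([68, 1127, 20]);
translate([732, 497, 321]) cube([68, 1127, 20]);
translate([866, 497, 321]) cube([68, 1127, 20]);
translate([1000, 497, 321]) cube([68, 1127, 20]);
translate([1134, 497, 321]) cube([68, 1127, 20]);
translate([1268, 497, 321]) cube([68, 1127, 20]);
translate([1402, 497, 321]) cube([68, 1127, 20]);
translate([1536, 497, 321]) cube([68, 1127, 20]);
translate([1670, 497, 321]) cube([68, 1127, 20]);
translate([1804, 497, 321]) cube([68, 1127, 20]);
translate([1938, 497, 321]) cube([68, 1127, 20]);
translate([2072, 497, 321]) cube([68, 1127, 20]);
translate([2206, 497, 321]) cube([68, 1127, 20]);
translate([2340, 497, 321]) cube([68, 1127, 20]);


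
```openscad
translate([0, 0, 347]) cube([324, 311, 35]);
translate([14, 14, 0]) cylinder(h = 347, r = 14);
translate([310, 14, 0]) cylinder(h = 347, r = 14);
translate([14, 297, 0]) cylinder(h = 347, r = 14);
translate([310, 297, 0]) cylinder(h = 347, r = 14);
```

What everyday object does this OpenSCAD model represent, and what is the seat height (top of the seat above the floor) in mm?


A stool. The seat height is 382 mm.

A 324×311×35 slab at z = 347 on four corner cylinders — a stool. The seat top is 347 + 35 = 382 mm.


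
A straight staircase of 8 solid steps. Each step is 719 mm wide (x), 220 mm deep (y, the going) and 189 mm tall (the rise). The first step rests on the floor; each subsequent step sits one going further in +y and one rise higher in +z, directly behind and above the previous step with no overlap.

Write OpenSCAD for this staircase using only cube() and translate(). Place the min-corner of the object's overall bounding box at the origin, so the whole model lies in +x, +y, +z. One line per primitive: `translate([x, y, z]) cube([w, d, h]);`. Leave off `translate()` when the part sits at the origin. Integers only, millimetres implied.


cube([719, 220, 189]);
translate([0, 220, 189]) cube([719, 220, 189]);
translate([0, 440, 378]) cube([719, 220, 189]);
translate([0, 660, 567]) cube([719, 220, 189]);
translate([0, 880, 756]) cube([719, 220, 189]);
translate([0, 1100, 945]) cube([719, 220, 189]);
translate([0, 1320, 1134]) cube([719, 220, 189]);
translate([0, 1540, 1323]) cube([719, 220, 189]);


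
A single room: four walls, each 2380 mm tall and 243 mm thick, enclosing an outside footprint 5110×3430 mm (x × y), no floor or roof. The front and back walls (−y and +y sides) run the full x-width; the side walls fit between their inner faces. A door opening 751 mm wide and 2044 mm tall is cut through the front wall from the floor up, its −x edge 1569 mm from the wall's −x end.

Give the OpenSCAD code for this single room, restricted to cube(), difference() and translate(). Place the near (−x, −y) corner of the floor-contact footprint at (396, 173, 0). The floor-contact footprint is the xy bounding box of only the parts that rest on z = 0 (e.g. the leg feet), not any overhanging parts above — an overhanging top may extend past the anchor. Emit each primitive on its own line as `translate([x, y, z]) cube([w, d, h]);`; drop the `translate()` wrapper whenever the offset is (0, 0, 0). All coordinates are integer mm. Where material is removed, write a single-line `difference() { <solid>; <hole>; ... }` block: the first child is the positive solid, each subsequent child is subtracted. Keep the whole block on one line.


difference() { translate([396, 173, 0]) cube([5110, 243, 2380]); translate([1965, 173, 0]) cube([751, 243, 2044]); }
translate([396, 3360, 0]) cube([5110, 243, 2380]);
translate([396, 416, 0]) cube([243, 2944, 2380]);
translate([5263, 416, 0]) cube([243, 2944, 2380]);


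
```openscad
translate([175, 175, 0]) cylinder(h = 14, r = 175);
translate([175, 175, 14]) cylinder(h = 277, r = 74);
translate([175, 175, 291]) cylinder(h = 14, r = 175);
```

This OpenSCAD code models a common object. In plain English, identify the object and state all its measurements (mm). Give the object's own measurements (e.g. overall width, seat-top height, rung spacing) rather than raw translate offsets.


A spool: two coaxial disc flanges of radius 175 mm and thickness 14 mm, joined by a core cylinder of radius 74 mm and height 277 mm. The lower flange rests on z = 0 and the three cylinders share a vertical axis.


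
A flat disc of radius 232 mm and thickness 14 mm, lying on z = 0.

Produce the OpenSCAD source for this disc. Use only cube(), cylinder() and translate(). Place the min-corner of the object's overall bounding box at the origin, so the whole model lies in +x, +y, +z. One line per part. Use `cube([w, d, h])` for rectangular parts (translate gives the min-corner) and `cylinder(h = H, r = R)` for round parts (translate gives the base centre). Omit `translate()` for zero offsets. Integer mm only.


translate([232, 232, 0]) cylinder(h = 14, r = 232);


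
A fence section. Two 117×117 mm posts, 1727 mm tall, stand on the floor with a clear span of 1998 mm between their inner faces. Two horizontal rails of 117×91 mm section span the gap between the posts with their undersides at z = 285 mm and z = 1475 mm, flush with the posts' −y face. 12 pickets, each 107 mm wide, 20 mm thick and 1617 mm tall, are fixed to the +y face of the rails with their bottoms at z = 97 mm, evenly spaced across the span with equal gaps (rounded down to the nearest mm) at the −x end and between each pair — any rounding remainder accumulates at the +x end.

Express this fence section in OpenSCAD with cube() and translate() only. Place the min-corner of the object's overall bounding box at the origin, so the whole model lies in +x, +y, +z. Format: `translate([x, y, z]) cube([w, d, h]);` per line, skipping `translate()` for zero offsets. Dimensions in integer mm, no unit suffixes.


cube([117, 117, 1727]);
translate([2115, 0, 0]) cube([117, 117, 1727]);
translate([117, 0, 285]) cube([1998, 117, 91]);
translate([117, 0, 1475]) cube([1998, 117, 91]);
translate([171, 117, 97]) cube([107, 20, 1617]);
translate([332, 117, 97]) cube([107, 20, 1617]);
translate([493, 117, 97]) cube([107, 20, 1617]);
translate([654, 117, 97]) cube([107, 20, 1617]);
translate([815, 117, 97]) cube([107, 20, 1617]);
translate([976, 117, 97]) cube([107, 20, 1617]);
translate([1137, 117, 97]) cube([107, 20, 1617]);
translate([1298, 117, 97]) cube([107, 20, 1617]);
translate([1459, 117, 97]) cube([107, 20, 1617]);
translate([1620, 117, 97]) cube([107, 20, 1617]);
translate([1781, 117, 97]) cube([107, 20, 1617]);
translate([1942, 117, 97]) cube([107, 20, 1617]);


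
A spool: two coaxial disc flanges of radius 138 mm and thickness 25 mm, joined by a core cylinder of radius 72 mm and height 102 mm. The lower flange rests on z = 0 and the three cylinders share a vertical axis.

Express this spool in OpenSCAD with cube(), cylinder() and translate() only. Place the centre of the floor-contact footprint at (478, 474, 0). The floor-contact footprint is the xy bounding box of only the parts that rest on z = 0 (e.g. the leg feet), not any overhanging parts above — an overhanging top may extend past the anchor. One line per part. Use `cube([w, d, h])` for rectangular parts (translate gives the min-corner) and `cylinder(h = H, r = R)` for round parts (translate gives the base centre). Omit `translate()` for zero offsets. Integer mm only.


translate([478, 474, 0]) cylinder(h = 25, r = 138);
translate([478, 474, 25]) cylinder(h = 102, r = 72);
translate([478, 474, 127]) cylinder(h = 25, r = 138);


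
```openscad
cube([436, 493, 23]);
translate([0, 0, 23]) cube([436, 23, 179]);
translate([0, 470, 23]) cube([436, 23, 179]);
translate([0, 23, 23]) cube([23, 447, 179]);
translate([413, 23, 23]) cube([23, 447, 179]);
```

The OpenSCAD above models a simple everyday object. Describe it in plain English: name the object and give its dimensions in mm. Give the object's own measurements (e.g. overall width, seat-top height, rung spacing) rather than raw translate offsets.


An open-topped rectangular box: outside dimensions 436×493×202 mm, with a uniform wall and base thickness of 23 mm. The base is a full 436×493 slab on the floor; four walls sit on top of the base. The front and back walls (the −y and +y sides) span the full width; the two side walls fit between them.


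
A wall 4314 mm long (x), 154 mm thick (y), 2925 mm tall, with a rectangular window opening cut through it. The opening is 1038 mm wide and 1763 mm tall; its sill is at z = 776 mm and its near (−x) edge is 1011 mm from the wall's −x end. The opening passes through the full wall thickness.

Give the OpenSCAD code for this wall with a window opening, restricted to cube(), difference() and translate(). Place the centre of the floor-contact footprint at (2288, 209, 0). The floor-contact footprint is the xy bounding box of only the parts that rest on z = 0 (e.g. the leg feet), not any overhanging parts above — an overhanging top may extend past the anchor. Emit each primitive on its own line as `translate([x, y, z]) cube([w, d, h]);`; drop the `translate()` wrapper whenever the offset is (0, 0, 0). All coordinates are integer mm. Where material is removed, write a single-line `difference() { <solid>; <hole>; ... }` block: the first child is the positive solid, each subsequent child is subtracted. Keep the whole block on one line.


difference() { translate([131, 132, 0]) cube([4314, 154, 2925]); translate([1142, 132, 776]) cube([1038, 154, 1763]); }


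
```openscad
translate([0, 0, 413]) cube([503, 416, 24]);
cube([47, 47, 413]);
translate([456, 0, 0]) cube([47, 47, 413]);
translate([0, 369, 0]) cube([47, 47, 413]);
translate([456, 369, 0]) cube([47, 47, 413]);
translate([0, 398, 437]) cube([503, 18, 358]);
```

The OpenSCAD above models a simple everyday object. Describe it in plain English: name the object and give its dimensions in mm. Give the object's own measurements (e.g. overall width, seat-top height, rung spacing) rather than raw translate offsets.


A chair. The seat is a 503×416×24 mm slab with its top at z = 437 mm, on four 47×47 mm corner legs (flush with the seat edges, standing on z = 0). A flat backrest 18 mm thick, 358 mm tall, spans the full seat width and rises from the seat top along its +y edge, rear face flush with the rear of the seat.


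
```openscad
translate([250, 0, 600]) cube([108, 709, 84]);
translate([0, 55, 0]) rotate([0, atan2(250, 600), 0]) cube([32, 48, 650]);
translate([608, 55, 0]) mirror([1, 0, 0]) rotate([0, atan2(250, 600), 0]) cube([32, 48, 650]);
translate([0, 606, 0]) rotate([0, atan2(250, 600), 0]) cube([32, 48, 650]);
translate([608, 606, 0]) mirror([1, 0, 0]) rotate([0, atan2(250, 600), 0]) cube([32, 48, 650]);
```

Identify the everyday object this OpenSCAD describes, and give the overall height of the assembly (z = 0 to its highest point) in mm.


A sawhorse. The overall height is 684 mm.

A beam across two mirrored pairs of raked legs — a sawhorse. The beam's underside is at z = 600 (matching the legs' vertical rise in atan2(250, 600)) and the beam is 84 mm tall, so its top is at 600 + 84 = 684 mm. The raked legs top out at the beam's underside, so that is the highest point.


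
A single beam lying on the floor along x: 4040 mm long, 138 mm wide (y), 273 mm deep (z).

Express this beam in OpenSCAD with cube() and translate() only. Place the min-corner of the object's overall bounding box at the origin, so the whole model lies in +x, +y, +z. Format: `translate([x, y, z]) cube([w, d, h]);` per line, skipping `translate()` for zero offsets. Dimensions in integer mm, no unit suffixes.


cube([4040, 138, 273]);


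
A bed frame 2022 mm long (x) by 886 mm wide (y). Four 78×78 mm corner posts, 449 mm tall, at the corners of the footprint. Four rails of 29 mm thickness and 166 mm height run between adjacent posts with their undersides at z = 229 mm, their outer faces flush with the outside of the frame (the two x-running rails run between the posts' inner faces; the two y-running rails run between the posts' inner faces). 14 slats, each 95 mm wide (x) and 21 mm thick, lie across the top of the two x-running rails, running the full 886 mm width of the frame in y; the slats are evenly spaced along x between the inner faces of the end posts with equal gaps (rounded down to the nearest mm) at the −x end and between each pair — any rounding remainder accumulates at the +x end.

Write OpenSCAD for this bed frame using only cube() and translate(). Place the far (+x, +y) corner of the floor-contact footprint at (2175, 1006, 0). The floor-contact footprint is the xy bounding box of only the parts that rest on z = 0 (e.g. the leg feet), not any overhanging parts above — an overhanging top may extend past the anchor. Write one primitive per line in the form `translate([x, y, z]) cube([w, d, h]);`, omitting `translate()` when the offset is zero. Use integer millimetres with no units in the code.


translate([153, 120, 0]) cube([78, 78, 449]);
translate([153, 928, 0]) cube([78, 78, 449]);
translate([2097, 120, 0]) cube([78, 78, 449]);
translate([2097, 928, 0]) cube([78, 78, 449]);
translate([231, 120, 229]) cube([1866, 29, 166]);
translate([231, 977, 229]) cube([1866, 29, 166]);
translate([153, 198, 229]) cube([29, 730, 166]);
translate([2146, 198, 229]) cube([29, 730, 166]);
translate([266, 120, 395]) cube([95, 886, 21]);
translate([396, 120, 395]) cube([95, 886, 21]);
translate([526, 120, 395]) cube([95, 886, 21]);
translate([656, 120, 395]) cube([95, 886, 21]);
translate([786, 120, 395]) cube([95, 886, 21]);
translate([916, 120, 395]) cube([95, 886, 21]);
translate([1046, 120, 395]) cube([95, 886, 21]);
translate([1176, 120, 395]) cube([95, 886, 21]);
translate([1306, 120, 395]) cube([95, 886, 21]);
translate([1436, 120, 395]) cube([95, 886, 21]);
translate([1566, 120, 395]) cube([95, 886, 21]);
translate([1696, 120, 395]) cube([95, 886, 21]);
translate([1826, 120, 395]) cube([95, 886, 21]);
translate([1956, 120, 395]) cube([95, 886, 21]);


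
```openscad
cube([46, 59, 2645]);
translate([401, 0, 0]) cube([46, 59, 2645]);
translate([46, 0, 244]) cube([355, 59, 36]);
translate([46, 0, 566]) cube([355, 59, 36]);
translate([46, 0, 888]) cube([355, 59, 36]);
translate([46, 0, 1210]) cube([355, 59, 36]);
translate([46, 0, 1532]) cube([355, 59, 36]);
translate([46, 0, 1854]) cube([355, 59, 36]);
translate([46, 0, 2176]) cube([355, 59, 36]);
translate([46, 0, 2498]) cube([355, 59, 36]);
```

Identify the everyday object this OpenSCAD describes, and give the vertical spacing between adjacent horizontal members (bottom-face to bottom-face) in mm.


A ladder. The rung spacing is 322 mm.

Two tall 46×59 posts with 8 short bars between them — a ladder. Adjacent rungs sit at z = 244 and z = 566, so the spacing is 566 − 244 = 322 mm.


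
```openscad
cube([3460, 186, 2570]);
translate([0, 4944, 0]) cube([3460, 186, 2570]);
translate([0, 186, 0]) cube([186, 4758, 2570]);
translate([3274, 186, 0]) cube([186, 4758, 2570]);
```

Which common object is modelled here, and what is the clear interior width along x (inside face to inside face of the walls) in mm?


A house (or room) frame. The interior width is 3088 mm.

Four 2570 mm walls enclosing a rectangle with no floor or roof — a room or house frame. Outside width is 3460 mm and wall thickness is 186 mm, so the interior width is 3460 − 2 × 186 = 3088 mm.


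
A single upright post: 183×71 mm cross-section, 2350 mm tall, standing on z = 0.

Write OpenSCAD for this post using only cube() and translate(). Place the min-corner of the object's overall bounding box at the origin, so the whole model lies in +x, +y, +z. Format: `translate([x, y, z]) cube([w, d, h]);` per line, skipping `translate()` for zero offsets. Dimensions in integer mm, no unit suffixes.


cube([183, 71, 2350]);


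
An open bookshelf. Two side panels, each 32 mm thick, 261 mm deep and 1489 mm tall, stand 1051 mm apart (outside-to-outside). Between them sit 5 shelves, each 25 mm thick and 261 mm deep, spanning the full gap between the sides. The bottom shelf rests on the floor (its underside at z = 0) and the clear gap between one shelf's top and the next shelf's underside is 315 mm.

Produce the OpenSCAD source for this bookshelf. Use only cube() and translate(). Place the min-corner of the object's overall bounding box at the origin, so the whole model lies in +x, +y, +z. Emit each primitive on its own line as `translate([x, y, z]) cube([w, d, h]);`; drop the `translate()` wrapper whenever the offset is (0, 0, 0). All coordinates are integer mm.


cube([32, 261, 1489]);
translate([1019, 0, 0]) cube([32, 261, 1489]);
translate([32, 0, 0]) cube([987, 261, 25]);
translate([32, 0, 340]) cube([987, 261, 25]);
translate([32, 0, 680]) cube([987, 261, 25]);
translate([32, 0, 1020]) cube([987, 261, 25]);
translate([32, 0, 1360]) cube([987, 261, 25]);


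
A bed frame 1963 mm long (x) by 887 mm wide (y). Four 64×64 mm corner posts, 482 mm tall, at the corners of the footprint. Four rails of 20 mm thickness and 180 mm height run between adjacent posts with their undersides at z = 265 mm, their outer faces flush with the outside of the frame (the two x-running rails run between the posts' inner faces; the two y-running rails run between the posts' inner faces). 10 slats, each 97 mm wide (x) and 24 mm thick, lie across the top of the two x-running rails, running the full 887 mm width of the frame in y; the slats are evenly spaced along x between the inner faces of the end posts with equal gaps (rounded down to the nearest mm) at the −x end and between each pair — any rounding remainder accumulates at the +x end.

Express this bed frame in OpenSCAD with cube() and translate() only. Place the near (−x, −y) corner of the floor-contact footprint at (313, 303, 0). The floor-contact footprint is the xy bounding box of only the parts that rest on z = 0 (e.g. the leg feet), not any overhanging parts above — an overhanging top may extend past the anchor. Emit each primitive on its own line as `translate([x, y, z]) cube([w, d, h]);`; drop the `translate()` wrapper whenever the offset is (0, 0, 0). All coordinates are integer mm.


translate([313, 303, 0]) cube([64, 64, 482]);
translate([313, 1126, 0]) cube([64, 64, 482]);
translate([2212, 303, 0]) cube([64, 64, 482]);
translate([2212, 1126, 0]) cube([64, 64, 482]);
translate([377, 303, 265]) cube([1835, 20, 180]);
translate([377, 1170, 265]) cube([1835, 20, 180]);
translate([313, 367, 265]) cube([20, 759, 180]);
translate([2256, 367, 265]) cube([20, 759, 180]);
translate([455, 303, 445]) cube([97, 887, 24]);
translate([630, 303, 445]) cube([97, 887, 24]);
translate([805, 303, 445]) cube([97, 887, 24]);
translate([980, 303, 445]) cube([97, 887, 24]);
translate([1155, 303, 445]) cube([97, 887, 24]);
translate([1330, 303, 445]) cube([97, 887, 24]);
translate([1505, 303, 445]) cube([97, 887, 24]);
translate([1680, 303, 445]) cube([97, 887, 24]);
translate([1855, 303, 445]) cube([97, 887, 24]);
translate([2030, 303, 445]) cube([97, 887, 24]);


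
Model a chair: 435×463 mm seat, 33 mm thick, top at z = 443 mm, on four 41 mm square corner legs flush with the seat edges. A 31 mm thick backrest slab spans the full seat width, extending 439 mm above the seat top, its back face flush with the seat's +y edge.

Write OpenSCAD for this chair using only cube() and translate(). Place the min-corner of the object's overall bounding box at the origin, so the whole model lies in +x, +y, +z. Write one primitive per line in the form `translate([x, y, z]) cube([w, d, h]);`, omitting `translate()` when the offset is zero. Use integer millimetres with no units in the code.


translate([0, 0, 410]) cube([435, 463, 33]);
cube([41, 41, 410]);
translate([394, 0, 0]) cube([41, 41, 410]);
translate([0, 422, 0]) cube([41, 41, 410]);
translate([394, 422, 0]) cube([41, 41, 410]);
translate([0, 432, 443]) cube([435, 31, 439]);


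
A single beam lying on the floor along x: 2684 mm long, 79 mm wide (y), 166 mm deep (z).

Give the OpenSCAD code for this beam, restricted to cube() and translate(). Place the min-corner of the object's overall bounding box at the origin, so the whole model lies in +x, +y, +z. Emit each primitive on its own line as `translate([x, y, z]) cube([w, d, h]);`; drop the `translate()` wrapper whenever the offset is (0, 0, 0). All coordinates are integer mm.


cube([2684, 79, 166]);


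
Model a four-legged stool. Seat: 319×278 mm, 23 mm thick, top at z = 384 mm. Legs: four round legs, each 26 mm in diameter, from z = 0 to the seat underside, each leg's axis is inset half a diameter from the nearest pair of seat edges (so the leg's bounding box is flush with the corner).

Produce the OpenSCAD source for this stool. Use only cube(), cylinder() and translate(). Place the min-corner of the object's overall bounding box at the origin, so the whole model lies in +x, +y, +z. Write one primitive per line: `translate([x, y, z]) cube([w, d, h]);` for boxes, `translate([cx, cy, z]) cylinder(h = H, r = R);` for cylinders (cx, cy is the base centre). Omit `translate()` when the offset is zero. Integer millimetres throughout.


translate([0, 0, 361]) cube([319, 278, 23]);
translate([13, 13, 0]) cylinder(h = 361, r = 13);
translate([306, 13, 0]) cylinder(h = 361, r = 13);
translate([13, 265, 0]) cylinder(h = 361, r = 13);
translate([306, 265, 0]) cylinder(h = 361, r = 13);


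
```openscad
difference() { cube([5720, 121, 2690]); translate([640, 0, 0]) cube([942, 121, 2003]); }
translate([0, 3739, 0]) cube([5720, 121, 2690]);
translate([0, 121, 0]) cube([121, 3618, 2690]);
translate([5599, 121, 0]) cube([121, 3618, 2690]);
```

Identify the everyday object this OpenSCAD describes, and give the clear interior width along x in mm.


A single room. The interior width is 5478 mm.

Four walls enclosing a rectangle with a door in the front wall — a room. Outside width 5720 minus two 121 mm walls gives 5478 mm.


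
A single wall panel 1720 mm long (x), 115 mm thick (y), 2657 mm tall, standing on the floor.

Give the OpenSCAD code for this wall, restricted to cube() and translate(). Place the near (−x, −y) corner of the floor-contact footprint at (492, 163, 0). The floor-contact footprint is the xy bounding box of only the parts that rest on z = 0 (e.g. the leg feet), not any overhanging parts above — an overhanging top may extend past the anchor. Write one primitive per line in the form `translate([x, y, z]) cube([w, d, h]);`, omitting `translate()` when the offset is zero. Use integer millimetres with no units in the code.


translate([492, 163, 0]) cube([1720, 115, 2657]);


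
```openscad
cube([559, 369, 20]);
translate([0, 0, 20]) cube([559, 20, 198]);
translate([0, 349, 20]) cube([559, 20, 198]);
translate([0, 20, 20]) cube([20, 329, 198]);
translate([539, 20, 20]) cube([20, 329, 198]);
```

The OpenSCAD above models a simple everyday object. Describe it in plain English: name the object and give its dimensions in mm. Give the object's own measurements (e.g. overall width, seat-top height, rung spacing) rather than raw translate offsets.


An open-topped rectangular box: outside dimensions 559×369×218 mm, with a uniform wall and base thickness of 20 mm. The base is a full 559×369 slab on the floor; four walls sit on top of the base. The front and back walls (the −y and +y sides) span the full width; the two side walls fit between them.


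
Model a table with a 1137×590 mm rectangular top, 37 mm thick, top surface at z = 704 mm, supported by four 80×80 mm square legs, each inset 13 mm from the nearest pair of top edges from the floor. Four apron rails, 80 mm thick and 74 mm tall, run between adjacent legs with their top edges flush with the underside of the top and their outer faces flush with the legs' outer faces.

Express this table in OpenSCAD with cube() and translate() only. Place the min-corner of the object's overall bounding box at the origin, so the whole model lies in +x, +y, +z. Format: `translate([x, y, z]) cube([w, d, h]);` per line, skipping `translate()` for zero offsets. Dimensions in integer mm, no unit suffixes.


translate([0, 0, 667]) cube([1137, 590, 37]);
translate([13, 13, 0]) cube([80, 80, 667]);
translate([1044, 13, 0]) cube([80, 80, 667]);
translate([13, 497, 0]) cube([80, 80, 667]);
translate([1044, 497, 0]) cube([80, 80, 667]);
translate([93, 13, 593]) cube([951, 80, 74]);
translate([93, 497, 593]) cube([951, 80, 74]);
translate([13, 93, 593]) cube([80, 404, 74]);
translate([1044, 93, 593]) cube([80, 404, 74]);


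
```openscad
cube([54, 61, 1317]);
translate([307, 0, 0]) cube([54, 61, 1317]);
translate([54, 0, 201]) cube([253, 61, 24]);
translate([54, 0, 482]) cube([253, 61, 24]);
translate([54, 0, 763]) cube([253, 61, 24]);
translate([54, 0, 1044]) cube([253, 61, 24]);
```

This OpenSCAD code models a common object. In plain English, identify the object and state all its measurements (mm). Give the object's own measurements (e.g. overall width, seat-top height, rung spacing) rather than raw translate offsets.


A straight ladder. Two 54×61 mm vertical rails, 1317 mm tall, stand 361 mm apart (outside-to-outside) with their front faces coplanar on the −y side. 4 rungs, each 61 mm deep and 24 mm tall, span between the inner faces of the rails, front faces flush with the rails. The lowest rung's underside is at z = 201 mm and rungs are spaced 281 mm apart (underside to underside).


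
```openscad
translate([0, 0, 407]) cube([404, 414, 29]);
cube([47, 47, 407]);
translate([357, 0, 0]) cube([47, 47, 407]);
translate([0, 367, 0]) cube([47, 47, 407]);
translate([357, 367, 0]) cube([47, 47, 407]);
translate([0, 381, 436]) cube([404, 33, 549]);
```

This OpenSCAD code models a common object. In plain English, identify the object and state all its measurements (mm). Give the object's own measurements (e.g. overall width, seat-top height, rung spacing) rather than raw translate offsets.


A chair. The seat is a 404×414×29 mm slab with its top at z = 436 mm, on four 47×47 mm corner legs (flush with the seat edges, standing on z = 0). A flat backrest 33 mm thick, 549 mm tall, spans the full seat width and rises from the seat top along its +y edge, rear face flush with the rear of the seat.


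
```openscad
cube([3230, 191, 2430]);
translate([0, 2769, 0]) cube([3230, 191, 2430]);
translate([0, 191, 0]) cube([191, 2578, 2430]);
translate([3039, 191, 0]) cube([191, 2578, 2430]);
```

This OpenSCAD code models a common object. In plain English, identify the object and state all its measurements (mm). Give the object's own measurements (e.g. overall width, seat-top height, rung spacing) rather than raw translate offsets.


The wall frame of a small rectangular building: four walls, each 2430 mm tall and 191 mm thick, enclosing a footprint 3230 mm (x) by 2960 mm (y) outside-to-outside, with no floor or roof. The front and back walls (the −y and +y sides) span the full width; the two side walls fit between them.


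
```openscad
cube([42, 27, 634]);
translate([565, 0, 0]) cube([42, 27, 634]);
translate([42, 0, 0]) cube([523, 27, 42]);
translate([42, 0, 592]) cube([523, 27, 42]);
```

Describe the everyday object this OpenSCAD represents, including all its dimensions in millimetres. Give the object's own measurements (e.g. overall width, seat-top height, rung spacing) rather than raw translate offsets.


A rectangular picture frame lying in the x–z plane (depth along y). The opening is 523 mm wide (x) by 550 mm tall (z), surrounded by a border 42 mm wide on all four sides. The frame is 27 mm deep and is made of two full-height vertical stiles with two horizontal rails fitted between them.


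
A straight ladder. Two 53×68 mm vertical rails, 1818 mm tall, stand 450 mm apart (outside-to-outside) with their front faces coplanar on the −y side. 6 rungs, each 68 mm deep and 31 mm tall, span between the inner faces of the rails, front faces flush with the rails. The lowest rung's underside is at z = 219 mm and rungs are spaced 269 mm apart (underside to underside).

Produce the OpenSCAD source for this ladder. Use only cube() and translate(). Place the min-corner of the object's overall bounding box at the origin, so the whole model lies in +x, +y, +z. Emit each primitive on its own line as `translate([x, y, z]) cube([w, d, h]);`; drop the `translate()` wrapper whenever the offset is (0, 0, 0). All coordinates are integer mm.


cube([53, 68, 1818]);
translate([397, 0, 0]) cube([53, 68, 1818]);
translate([53, 0, 219]) cube([344, 68, 31]);
translate([53, 0, 488]) cube([344, 68, 31]);
translate([53, 0, 757]) cube([344, 68, 31]);
translate([53, 0, 1026]) cube([344, 68, 31]);
translate([53, 0, 1295]) cube([344, 68, 31]);
translate([53, 0, 1564]) cube([344, 68, 31]);


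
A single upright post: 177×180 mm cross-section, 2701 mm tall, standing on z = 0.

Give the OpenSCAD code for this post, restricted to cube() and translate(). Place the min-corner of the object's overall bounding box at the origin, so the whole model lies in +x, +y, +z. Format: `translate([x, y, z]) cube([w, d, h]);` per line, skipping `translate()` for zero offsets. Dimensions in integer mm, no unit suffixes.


cube([177, 180, 2701]);


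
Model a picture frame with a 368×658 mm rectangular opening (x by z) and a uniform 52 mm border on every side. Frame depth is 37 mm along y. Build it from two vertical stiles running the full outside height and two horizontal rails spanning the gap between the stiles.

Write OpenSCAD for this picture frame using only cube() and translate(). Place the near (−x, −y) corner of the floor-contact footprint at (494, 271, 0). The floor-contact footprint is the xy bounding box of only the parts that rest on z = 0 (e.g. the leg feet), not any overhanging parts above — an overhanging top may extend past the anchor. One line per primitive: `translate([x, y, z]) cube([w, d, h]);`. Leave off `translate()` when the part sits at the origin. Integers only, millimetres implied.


translate([494, 271, 0]) cube([52, 37, 762]);
translate([914, 271, 0]) cube([52, 37, 762]);
translate([546, 271, 0]) cube([368, 37, 52]);
translate([546, 271, 710]) cube([368, 37, 52]);


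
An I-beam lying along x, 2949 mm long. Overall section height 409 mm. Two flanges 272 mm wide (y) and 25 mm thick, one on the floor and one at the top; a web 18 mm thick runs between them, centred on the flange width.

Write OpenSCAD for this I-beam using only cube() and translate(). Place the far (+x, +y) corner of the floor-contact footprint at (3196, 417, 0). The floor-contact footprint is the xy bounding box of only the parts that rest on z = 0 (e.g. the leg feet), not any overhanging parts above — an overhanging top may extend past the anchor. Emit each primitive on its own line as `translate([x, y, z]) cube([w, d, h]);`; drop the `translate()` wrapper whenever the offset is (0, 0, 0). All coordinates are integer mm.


translate([247, 145, 0]) cube([2949, 272, 25]);
translate([247, 272, 25]) cube([2949, 18, 359]);
translate([247, 145, 384]) cube([2949, 272, 25]);


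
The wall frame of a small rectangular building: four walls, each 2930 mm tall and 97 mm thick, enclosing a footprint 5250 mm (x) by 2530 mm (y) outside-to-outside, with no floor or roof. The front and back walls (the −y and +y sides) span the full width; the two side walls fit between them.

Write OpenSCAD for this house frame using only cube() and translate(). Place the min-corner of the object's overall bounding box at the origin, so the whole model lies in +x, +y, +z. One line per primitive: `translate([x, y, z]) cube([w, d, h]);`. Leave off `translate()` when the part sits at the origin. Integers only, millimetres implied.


cube([5250, 97, 2930]);
translate([0, 2433, 0]) cube([5250, 97, 2930]);
translate([0, 97, 0]) cube([97, 2336, 2930]);
translate([5153, 97, 0]) cube([97, 2336, 2930]);


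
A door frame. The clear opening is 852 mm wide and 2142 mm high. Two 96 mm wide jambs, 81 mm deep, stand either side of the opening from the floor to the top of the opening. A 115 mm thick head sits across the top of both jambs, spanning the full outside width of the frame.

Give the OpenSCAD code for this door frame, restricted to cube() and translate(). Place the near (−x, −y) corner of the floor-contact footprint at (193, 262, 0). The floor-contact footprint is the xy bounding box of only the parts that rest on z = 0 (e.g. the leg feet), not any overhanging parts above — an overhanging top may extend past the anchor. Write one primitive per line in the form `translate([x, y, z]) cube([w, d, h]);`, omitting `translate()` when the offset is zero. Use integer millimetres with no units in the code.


translate([193, 262, 0]) cube([96, 81, 2142]);
translate([1141, 262, 0]) cube([96, 81, 2142]);
translate([193, 262, 2142]) cube([1044, 81, 115]);


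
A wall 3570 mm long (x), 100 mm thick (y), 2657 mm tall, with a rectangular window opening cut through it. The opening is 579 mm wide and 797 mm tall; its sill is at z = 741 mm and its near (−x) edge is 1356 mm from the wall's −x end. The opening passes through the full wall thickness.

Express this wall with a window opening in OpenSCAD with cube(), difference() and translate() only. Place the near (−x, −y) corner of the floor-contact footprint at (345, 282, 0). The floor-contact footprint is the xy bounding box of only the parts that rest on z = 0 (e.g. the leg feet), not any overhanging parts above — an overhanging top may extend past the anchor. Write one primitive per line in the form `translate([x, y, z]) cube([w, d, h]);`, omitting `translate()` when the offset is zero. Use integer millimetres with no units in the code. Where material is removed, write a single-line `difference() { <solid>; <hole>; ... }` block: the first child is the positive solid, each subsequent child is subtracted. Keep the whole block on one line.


difference() { translate([345, 282, 0]) cube([3570, 100, 2657]); translate([1701, 282, 741]) cube([579, 100, 797]); }
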